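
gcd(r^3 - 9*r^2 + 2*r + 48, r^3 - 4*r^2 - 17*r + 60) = r - 3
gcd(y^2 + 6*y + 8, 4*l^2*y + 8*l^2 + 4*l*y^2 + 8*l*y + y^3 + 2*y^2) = y + 2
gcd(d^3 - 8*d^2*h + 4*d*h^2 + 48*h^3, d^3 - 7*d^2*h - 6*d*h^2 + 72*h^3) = d^2 - 10*d*h + 24*h^2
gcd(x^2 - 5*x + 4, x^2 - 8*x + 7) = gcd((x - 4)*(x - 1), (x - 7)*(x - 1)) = x - 1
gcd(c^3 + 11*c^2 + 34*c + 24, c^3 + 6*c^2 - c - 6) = c^2 + 7*c + 6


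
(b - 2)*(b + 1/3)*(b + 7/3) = b^3 + 2*b^2/3 - 41*b/9 - 14/9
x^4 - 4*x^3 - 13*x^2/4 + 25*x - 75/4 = (x - 3)*(x - 5/2)*(x - 1)*(x + 5/2)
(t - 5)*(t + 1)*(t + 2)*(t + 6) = t^4 + 4*t^3 - 25*t^2 - 88*t - 60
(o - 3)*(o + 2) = o^2 - o - 6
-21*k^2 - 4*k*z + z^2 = (-7*k + z)*(3*k + z)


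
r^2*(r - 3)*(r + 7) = r^4 + 4*r^3 - 21*r^2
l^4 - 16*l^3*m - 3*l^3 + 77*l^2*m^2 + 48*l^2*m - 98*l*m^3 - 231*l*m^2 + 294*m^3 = (l - 3)*(l - 7*m)^2*(l - 2*m)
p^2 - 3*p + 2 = (p - 2)*(p - 1)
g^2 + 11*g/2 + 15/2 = (g + 5/2)*(g + 3)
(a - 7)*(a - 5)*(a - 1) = a^3 - 13*a^2 + 47*a - 35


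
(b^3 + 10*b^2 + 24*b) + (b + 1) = b^3 + 10*b^2 + 25*b + 1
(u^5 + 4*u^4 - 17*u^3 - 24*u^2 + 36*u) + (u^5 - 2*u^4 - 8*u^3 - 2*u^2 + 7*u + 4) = 2*u^5 + 2*u^4 - 25*u^3 - 26*u^2 + 43*u + 4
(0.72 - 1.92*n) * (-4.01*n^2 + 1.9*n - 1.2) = 7.6992*n^3 - 6.5352*n^2 + 3.672*n - 0.864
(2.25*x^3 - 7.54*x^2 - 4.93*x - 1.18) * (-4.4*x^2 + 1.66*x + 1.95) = -9.9*x^5 + 36.911*x^4 + 13.5631*x^3 - 17.6948*x^2 - 11.5723*x - 2.301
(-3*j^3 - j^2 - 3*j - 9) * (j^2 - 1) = -3*j^5 - j^4 - 8*j^2 + 3*j + 9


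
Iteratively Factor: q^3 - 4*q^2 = (q)*(q^2 - 4*q) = q^2*(q - 4)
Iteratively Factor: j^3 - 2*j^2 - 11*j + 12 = (j + 3)*(j^2 - 5*j + 4) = (j - 1)*(j + 3)*(j - 4)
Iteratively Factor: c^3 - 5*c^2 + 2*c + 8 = (c + 1)*(c^2 - 6*c + 8) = (c - 4)*(c + 1)*(c - 2)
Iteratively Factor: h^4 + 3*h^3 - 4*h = (h - 1)*(h^3 + 4*h^2 + 4*h) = (h - 1)*(h + 2)*(h^2 + 2*h) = (h - 1)*(h + 2)^2*(h)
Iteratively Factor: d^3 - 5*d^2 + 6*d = (d)*(d^2 - 5*d + 6) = d*(d - 2)*(d - 3)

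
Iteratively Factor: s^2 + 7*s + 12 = (s + 3)*(s + 4)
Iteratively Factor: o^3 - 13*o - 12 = (o + 3)*(o^2 - 3*o - 4) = (o - 4)*(o + 3)*(o + 1)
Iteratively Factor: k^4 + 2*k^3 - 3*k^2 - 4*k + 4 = (k + 2)*(k^3 - 3*k + 2) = (k - 1)*(k + 2)*(k^2 + k - 2) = (k - 1)^2*(k + 2)*(k + 2)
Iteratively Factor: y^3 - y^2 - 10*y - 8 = (y - 4)*(y^2 + 3*y + 2) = (y - 4)*(y + 1)*(y + 2)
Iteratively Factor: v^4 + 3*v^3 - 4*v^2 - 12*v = (v - 2)*(v^3 + 5*v^2 + 6*v) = v*(v - 2)*(v^2 + 5*v + 6) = v*(v - 2)*(v + 3)*(v + 2)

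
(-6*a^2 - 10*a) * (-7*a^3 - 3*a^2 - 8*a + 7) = 42*a^5 + 88*a^4 + 78*a^3 + 38*a^2 - 70*a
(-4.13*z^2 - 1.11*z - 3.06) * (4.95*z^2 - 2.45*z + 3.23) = -20.4435*z^4 + 4.624*z^3 - 25.7674*z^2 + 3.9117*z - 9.8838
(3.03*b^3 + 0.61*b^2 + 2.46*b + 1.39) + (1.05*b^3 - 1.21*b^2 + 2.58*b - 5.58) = 4.08*b^3 - 0.6*b^2 + 5.04*b - 4.19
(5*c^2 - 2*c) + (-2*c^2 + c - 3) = 3*c^2 - c - 3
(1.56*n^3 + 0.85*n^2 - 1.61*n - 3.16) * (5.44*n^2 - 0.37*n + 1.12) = 8.4864*n^5 + 4.0468*n^4 - 7.3257*n^3 - 15.6427*n^2 - 0.634*n - 3.5392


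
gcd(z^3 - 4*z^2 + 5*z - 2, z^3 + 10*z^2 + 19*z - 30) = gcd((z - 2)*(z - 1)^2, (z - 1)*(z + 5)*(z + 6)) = z - 1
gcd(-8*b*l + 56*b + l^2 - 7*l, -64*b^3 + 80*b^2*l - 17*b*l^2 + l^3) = 8*b - l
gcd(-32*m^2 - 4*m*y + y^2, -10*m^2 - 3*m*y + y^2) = 1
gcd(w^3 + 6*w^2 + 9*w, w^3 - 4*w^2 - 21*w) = w^2 + 3*w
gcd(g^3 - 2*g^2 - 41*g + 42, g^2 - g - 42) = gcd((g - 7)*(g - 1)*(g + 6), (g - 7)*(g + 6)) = g^2 - g - 42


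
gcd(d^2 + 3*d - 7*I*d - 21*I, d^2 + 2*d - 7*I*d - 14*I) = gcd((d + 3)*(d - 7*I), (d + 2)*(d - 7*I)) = d - 7*I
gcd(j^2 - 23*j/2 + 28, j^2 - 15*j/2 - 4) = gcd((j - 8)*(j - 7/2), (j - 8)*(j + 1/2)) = j - 8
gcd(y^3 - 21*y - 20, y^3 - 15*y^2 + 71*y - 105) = y - 5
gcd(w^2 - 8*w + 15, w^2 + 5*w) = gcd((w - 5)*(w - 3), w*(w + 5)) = 1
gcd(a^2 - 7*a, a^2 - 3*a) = a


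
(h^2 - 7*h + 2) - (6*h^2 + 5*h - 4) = -5*h^2 - 12*h + 6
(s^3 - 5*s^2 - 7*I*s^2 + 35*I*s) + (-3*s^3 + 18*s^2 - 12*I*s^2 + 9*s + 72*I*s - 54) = -2*s^3 + 13*s^2 - 19*I*s^2 + 9*s + 107*I*s - 54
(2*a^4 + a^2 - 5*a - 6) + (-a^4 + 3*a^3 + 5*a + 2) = a^4 + 3*a^3 + a^2 - 4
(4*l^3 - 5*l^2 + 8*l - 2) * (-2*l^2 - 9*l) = -8*l^5 - 26*l^4 + 29*l^3 - 68*l^2 + 18*l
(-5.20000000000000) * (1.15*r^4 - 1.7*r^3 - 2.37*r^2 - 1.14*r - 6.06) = -5.98*r^4 + 8.84*r^3 + 12.324*r^2 + 5.928*r + 31.512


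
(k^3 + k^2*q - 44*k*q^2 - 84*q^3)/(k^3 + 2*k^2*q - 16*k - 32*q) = (k^2 - k*q - 42*q^2)/(k^2 - 16)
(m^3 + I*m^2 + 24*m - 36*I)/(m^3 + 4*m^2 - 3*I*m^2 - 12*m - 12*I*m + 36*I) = (m^2 + 4*I*m + 12)/(m^2 + 4*m - 12)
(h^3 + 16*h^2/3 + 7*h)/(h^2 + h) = (h^2 + 16*h/3 + 7)/(h + 1)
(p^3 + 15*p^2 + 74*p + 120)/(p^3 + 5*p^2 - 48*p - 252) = (p^2 + 9*p + 20)/(p^2 - p - 42)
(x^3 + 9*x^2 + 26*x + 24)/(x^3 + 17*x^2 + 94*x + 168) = (x^2 + 5*x + 6)/(x^2 + 13*x + 42)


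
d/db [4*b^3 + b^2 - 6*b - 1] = 12*b^2 + 2*b - 6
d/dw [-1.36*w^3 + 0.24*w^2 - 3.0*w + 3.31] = -4.08*w^2 + 0.48*w - 3.0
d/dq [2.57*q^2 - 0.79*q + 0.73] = 5.14*q - 0.79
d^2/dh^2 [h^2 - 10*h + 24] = 2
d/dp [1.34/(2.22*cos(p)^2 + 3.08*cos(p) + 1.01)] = (5.9496*cos(p) + 4.1272)*sin(p)/(2.22*cos(p)^2 + 3.08*cos(p) + 1.01)^2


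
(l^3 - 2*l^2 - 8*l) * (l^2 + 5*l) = l^5 + 3*l^4 - 18*l^3 - 40*l^2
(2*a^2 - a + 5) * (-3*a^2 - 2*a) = -6*a^4 - a^3 - 13*a^2 - 10*a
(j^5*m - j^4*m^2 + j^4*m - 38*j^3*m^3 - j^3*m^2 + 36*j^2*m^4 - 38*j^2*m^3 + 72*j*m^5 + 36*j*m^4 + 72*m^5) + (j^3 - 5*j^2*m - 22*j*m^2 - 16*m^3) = j^5*m - j^4*m^2 + j^4*m - 38*j^3*m^3 - j^3*m^2 + j^3 + 36*j^2*m^4 - 38*j^2*m^3 - 5*j^2*m + 72*j*m^5 + 36*j*m^4 - 22*j*m^2 + 72*m^5 - 16*m^3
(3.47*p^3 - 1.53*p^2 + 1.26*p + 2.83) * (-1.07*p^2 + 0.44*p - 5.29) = -3.7129*p^5 + 3.1639*p^4 - 20.3777*p^3 + 5.62*p^2 - 5.4202*p - 14.9707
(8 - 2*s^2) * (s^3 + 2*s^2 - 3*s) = -2*s^5 - 4*s^4 + 14*s^3 + 16*s^2 - 24*s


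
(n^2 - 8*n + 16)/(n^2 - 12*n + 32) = (n - 4)/(n - 8)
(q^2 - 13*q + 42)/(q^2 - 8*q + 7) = (q - 6)/(q - 1)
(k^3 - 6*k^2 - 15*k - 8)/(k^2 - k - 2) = (k^2 - 7*k - 8)/(k - 2)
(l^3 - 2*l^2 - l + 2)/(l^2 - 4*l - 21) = (-l^3 + 2*l^2 + l - 2)/(-l^2 + 4*l + 21)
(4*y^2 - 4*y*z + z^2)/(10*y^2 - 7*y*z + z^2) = (2*y - z)/(5*y - z)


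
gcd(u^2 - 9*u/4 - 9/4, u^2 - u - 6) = u - 3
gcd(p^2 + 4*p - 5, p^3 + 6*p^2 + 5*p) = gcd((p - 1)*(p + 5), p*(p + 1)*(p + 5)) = p + 5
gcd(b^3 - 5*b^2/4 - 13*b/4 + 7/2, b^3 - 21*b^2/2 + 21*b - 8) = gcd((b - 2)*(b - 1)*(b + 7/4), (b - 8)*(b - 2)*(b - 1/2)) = b - 2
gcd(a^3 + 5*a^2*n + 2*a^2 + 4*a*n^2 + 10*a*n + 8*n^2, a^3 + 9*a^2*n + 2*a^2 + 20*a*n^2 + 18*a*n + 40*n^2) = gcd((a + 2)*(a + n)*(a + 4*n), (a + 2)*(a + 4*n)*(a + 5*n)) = a^2 + 4*a*n + 2*a + 8*n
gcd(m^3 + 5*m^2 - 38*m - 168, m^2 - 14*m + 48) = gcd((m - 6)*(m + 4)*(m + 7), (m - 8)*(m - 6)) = m - 6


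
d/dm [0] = 0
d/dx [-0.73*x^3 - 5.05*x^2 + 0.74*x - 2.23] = -2.19*x^2 - 10.1*x + 0.74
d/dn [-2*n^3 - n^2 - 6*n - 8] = -6*n^2 - 2*n - 6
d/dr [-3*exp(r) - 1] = -3*exp(r)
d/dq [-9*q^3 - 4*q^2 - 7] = q*(-27*q - 8)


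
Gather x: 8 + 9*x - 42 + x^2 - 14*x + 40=x^2 - 5*x + 6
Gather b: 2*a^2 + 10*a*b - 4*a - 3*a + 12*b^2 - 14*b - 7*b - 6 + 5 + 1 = 2*a^2 - 7*a + 12*b^2 + b*(10*a - 21)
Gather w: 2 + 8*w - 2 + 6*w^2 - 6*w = 6*w^2 + 2*w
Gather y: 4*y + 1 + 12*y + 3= 16*y + 4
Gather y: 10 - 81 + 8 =-63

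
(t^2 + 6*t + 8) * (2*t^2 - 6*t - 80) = 2*t^4 + 6*t^3 - 100*t^2 - 528*t - 640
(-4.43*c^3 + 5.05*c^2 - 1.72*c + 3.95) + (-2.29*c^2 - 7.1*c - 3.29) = -4.43*c^3 + 2.76*c^2 - 8.82*c + 0.66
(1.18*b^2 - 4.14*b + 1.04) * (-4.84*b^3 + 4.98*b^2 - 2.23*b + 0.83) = -5.7112*b^5 + 25.914*b^4 - 28.2822*b^3 + 15.3908*b^2 - 5.7554*b + 0.8632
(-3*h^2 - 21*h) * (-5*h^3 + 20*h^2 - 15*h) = 15*h^5 + 45*h^4 - 375*h^3 + 315*h^2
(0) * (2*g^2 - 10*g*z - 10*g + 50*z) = 0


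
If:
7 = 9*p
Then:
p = 7/9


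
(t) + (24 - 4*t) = 24 - 3*t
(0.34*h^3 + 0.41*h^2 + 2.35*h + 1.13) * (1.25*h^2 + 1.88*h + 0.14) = 0.425*h^5 + 1.1517*h^4 + 3.7559*h^3 + 5.8879*h^2 + 2.4534*h + 0.1582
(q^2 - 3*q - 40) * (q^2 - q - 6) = q^4 - 4*q^3 - 43*q^2 + 58*q + 240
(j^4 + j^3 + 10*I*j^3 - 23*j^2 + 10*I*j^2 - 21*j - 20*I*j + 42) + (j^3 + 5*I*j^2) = j^4 + 2*j^3 + 10*I*j^3 - 23*j^2 + 15*I*j^2 - 21*j - 20*I*j + 42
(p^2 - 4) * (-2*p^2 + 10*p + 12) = -2*p^4 + 10*p^3 + 20*p^2 - 40*p - 48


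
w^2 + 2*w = w*(w + 2)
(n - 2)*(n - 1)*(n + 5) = n^3 + 2*n^2 - 13*n + 10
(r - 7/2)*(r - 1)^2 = r^3 - 11*r^2/2 + 8*r - 7/2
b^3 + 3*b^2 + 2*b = b*(b + 1)*(b + 2)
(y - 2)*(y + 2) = y^2 - 4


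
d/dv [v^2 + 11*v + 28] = 2*v + 11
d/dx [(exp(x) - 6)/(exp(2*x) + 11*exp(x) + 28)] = (-(exp(x) - 6)*(2*exp(x) + 11) + exp(2*x) + 11*exp(x) + 28)*exp(x)/(exp(2*x) + 11*exp(x) + 28)^2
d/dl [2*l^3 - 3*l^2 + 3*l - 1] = 6*l^2 - 6*l + 3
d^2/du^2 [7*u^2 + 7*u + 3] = 14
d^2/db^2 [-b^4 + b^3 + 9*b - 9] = 6*b*(1 - 2*b)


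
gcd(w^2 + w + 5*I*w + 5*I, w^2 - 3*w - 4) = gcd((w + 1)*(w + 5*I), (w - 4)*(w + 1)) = w + 1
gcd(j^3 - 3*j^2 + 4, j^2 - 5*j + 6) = j - 2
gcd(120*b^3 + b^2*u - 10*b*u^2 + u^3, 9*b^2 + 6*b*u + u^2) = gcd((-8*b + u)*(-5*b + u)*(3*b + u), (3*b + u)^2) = 3*b + u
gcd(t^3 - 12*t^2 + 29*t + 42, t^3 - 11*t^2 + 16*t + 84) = t^2 - 13*t + 42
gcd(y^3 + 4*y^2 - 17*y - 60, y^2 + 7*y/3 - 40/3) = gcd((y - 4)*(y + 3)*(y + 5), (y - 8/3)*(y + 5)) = y + 5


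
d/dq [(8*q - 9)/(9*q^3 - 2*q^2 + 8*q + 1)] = (-144*q^3 + 259*q^2 - 36*q + 80)/(81*q^6 - 36*q^5 + 148*q^4 - 14*q^3 + 60*q^2 + 16*q + 1)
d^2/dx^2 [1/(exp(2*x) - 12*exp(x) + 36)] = 4*(exp(x) + 3)*exp(x)/(exp(4*x) - 24*exp(3*x) + 216*exp(2*x) - 864*exp(x) + 1296)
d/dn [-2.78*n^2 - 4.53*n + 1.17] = -5.56*n - 4.53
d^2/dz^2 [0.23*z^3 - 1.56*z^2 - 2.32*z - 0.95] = 1.38*z - 3.12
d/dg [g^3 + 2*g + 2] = 3*g^2 + 2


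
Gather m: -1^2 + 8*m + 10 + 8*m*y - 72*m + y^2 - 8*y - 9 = m*(8*y - 64) + y^2 - 8*y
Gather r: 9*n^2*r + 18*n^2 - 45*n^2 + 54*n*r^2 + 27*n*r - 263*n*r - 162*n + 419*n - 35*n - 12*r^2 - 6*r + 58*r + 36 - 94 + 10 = -27*n^2 + 222*n + r^2*(54*n - 12) + r*(9*n^2 - 236*n + 52) - 48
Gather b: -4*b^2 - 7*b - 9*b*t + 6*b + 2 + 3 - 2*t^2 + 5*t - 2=-4*b^2 + b*(-9*t - 1) - 2*t^2 + 5*t + 3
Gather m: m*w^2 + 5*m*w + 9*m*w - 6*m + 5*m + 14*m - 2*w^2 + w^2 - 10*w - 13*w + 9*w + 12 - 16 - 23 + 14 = m*(w^2 + 14*w + 13) - w^2 - 14*w - 13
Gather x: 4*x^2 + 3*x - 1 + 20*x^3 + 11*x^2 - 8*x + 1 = 20*x^3 + 15*x^2 - 5*x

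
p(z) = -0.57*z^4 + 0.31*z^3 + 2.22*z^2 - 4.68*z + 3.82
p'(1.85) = -7.72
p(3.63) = -68.06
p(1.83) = -1.80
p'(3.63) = -85.37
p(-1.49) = 11.89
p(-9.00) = -3740.00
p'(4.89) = -227.33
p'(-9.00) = 1692.81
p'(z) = -2.28*z^3 + 0.93*z^2 + 4.44*z - 4.68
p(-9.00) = -3740.00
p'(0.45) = -2.70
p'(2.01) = -10.51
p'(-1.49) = -1.69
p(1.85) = -1.95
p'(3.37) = -66.42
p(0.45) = 2.17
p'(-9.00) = 1692.81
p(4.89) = -255.65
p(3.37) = -48.39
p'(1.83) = -7.41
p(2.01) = -3.40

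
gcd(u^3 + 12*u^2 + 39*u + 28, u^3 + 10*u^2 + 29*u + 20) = u^2 + 5*u + 4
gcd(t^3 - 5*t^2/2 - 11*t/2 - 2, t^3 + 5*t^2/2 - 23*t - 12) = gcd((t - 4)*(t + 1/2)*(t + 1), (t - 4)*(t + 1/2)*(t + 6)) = t^2 - 7*t/2 - 2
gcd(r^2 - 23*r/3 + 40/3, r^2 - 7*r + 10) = r - 5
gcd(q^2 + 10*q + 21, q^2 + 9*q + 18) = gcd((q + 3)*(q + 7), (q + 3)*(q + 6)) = q + 3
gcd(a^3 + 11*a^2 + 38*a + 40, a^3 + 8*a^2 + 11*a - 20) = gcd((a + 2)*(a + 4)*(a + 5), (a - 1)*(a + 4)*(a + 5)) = a^2 + 9*a + 20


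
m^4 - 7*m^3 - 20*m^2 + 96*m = m*(m - 8)*(m - 3)*(m + 4)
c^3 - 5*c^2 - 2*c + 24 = (c - 4)*(c - 3)*(c + 2)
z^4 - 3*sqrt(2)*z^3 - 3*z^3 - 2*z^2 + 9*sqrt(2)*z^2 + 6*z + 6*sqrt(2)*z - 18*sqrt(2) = (z - 3)*(z - 3*sqrt(2))*(z - sqrt(2))*(z + sqrt(2))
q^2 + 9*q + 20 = (q + 4)*(q + 5)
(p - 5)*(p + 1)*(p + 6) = p^3 + 2*p^2 - 29*p - 30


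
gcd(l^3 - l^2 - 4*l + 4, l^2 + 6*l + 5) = 1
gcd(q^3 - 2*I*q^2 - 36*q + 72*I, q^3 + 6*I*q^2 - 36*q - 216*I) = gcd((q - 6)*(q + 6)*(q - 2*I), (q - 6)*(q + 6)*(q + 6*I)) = q^2 - 36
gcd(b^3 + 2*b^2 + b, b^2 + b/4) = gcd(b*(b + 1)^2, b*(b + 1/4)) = b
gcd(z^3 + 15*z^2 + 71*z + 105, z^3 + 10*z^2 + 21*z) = z^2 + 10*z + 21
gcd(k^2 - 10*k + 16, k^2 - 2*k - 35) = 1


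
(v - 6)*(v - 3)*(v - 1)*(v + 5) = v^4 - 5*v^3 - 23*v^2 + 117*v - 90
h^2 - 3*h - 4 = (h - 4)*(h + 1)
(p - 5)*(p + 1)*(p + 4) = p^3 - 21*p - 20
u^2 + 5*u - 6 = (u - 1)*(u + 6)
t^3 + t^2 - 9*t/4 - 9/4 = (t - 3/2)*(t + 1)*(t + 3/2)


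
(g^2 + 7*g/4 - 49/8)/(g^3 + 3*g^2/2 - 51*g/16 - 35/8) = 2*(2*g + 7)/(4*g^2 + 13*g + 10)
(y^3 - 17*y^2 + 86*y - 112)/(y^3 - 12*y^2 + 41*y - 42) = (y - 8)/(y - 3)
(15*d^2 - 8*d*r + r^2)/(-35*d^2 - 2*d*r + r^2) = (-15*d^2 + 8*d*r - r^2)/(35*d^2 + 2*d*r - r^2)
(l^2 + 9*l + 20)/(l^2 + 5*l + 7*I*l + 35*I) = (l + 4)/(l + 7*I)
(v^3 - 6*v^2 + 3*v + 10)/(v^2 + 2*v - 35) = (v^2 - v - 2)/(v + 7)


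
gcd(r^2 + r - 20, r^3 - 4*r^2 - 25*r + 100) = r^2 + r - 20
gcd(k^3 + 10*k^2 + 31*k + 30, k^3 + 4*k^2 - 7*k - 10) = k + 5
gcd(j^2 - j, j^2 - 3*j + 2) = j - 1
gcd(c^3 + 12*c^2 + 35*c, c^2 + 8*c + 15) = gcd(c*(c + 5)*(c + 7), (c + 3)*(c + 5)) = c + 5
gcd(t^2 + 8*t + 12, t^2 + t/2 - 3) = t + 2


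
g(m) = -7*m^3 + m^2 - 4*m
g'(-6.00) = -772.00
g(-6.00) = 1572.00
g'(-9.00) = -1723.00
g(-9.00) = 5220.00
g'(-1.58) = -59.58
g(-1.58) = 36.43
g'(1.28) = -35.85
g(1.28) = -18.16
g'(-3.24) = -230.93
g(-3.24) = 261.54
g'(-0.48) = -9.80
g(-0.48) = 2.92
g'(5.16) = -552.82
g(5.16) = -955.73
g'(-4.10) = -365.21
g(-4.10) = 515.66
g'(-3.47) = -263.80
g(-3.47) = 318.39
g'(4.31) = -385.48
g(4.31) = -559.10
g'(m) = -21*m^2 + 2*m - 4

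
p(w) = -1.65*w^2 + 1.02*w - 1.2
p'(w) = 1.02 - 3.3*w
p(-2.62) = -15.20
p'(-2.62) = 9.67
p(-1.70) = -7.70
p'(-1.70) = 6.63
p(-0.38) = -1.83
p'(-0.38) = 2.27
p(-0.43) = -1.94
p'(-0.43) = 2.44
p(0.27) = -1.04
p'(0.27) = 0.13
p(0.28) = -1.04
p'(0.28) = 0.10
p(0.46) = -1.08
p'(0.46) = -0.50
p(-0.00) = -1.20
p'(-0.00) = 1.02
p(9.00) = -125.67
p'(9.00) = -28.68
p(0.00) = -1.20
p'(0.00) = 1.02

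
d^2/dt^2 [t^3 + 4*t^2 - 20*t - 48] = 6*t + 8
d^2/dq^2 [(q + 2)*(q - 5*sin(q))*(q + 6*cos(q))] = 5*q^2*sin(q) - 6*q^2*cos(q) - 14*q*sin(q) + 60*q*sin(2*q) - 32*q*cos(q) + 6*q - 34*sin(q) + 120*sin(2*q) - 8*cos(q) - 60*cos(2*q) + 4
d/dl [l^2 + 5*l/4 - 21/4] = 2*l + 5/4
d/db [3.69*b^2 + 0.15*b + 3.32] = 7.38*b + 0.15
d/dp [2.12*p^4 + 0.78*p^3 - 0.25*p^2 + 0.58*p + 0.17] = 8.48*p^3 + 2.34*p^2 - 0.5*p + 0.58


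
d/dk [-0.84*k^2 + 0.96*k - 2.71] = 0.96 - 1.68*k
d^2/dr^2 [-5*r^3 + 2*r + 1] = -30*r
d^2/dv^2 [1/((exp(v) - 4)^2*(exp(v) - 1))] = (9*exp(3*v) - 27*exp(2*v) + 12*exp(v) + 24)*exp(v)/(exp(7*v) - 19*exp(6*v) + 147*exp(5*v) - 593*exp(4*v) + 1328*exp(3*v) - 1632*exp(2*v) + 1024*exp(v) - 256)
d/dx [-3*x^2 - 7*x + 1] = -6*x - 7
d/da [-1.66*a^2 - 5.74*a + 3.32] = -3.32*a - 5.74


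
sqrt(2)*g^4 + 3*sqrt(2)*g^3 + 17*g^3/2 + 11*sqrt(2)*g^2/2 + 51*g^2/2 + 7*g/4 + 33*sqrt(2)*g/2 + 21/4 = (g + 3)*(g + sqrt(2)/2)*(g + 7*sqrt(2)/2)*(sqrt(2)*g + 1/2)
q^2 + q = q*(q + 1)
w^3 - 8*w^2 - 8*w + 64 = (w - 8)*(w - 2*sqrt(2))*(w + 2*sqrt(2))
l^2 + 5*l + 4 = (l + 1)*(l + 4)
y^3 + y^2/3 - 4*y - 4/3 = (y - 2)*(y + 1/3)*(y + 2)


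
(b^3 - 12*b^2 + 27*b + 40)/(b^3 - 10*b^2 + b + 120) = (b + 1)/(b + 3)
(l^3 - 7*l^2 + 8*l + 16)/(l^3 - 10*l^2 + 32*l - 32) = (l + 1)/(l - 2)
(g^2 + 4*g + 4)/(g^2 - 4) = (g + 2)/(g - 2)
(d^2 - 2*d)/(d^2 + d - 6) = d/(d + 3)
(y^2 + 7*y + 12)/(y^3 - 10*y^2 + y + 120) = (y + 4)/(y^2 - 13*y + 40)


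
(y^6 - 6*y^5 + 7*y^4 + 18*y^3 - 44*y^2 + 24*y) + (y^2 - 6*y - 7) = y^6 - 6*y^5 + 7*y^4 + 18*y^3 - 43*y^2 + 18*y - 7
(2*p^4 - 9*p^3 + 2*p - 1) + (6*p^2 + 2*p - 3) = 2*p^4 - 9*p^3 + 6*p^2 + 4*p - 4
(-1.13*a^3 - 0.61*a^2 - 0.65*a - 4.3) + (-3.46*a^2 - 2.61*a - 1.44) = -1.13*a^3 - 4.07*a^2 - 3.26*a - 5.74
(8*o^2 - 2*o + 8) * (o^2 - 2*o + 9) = 8*o^4 - 18*o^3 + 84*o^2 - 34*o + 72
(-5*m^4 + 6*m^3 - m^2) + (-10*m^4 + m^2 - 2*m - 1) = -15*m^4 + 6*m^3 - 2*m - 1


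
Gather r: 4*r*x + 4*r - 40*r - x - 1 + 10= r*(4*x - 36) - x + 9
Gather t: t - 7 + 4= t - 3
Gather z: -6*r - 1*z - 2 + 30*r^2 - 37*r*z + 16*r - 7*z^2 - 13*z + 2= 30*r^2 + 10*r - 7*z^2 + z*(-37*r - 14)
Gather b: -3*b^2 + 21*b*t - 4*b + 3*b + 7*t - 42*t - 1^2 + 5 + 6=-3*b^2 + b*(21*t - 1) - 35*t + 10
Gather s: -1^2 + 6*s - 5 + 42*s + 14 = 48*s + 8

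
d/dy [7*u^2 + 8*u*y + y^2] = 8*u + 2*y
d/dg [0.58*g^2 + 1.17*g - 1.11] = 1.16*g + 1.17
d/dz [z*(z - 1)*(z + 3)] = 3*z^2 + 4*z - 3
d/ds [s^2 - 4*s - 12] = 2*s - 4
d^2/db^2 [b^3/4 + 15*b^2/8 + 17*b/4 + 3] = 3*b/2 + 15/4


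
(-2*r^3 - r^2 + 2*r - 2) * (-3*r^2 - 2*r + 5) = 6*r^5 + 7*r^4 - 14*r^3 - 3*r^2 + 14*r - 10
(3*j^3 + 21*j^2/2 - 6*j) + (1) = 3*j^3 + 21*j^2/2 - 6*j + 1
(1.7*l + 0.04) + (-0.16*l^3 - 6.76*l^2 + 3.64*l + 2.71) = -0.16*l^3 - 6.76*l^2 + 5.34*l + 2.75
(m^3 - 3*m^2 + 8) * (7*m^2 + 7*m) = 7*m^5 - 14*m^4 - 21*m^3 + 56*m^2 + 56*m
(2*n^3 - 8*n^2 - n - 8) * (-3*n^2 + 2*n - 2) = -6*n^5 + 28*n^4 - 17*n^3 + 38*n^2 - 14*n + 16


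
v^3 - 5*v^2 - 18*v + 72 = (v - 6)*(v - 3)*(v + 4)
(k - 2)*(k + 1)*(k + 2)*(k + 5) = k^4 + 6*k^3 + k^2 - 24*k - 20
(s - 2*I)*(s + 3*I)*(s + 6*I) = s^3 + 7*I*s^2 + 36*I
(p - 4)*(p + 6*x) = p^2 + 6*p*x - 4*p - 24*x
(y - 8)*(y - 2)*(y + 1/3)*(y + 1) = y^4 - 26*y^3/3 + 3*y^2 + 18*y + 16/3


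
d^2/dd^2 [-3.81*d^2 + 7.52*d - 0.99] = -7.62000000000000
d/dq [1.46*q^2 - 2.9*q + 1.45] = 2.92*q - 2.9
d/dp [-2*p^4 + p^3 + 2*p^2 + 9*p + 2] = -8*p^3 + 3*p^2 + 4*p + 9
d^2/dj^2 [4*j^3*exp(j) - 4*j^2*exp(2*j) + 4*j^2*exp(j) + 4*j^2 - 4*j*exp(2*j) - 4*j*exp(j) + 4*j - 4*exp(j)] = 4*j^3*exp(j) - 16*j^2*exp(2*j) + 28*j^2*exp(j) - 48*j*exp(2*j) + 36*j*exp(j) - 24*exp(2*j) - 4*exp(j) + 8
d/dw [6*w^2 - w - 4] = 12*w - 1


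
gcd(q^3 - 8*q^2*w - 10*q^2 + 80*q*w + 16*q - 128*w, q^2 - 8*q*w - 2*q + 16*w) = q^2 - 8*q*w - 2*q + 16*w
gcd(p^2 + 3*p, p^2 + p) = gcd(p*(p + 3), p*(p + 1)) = p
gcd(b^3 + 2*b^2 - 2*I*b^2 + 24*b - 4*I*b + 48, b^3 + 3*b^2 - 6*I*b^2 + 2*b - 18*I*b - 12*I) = b^2 + b*(2 - 6*I) - 12*I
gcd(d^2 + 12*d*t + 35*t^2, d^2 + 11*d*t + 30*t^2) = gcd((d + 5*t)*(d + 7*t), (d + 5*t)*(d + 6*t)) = d + 5*t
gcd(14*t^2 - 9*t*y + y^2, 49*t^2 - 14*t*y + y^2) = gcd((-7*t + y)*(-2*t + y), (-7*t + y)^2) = -7*t + y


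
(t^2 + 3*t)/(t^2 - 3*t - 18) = t/(t - 6)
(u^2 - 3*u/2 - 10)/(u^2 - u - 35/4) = 2*(u - 4)/(2*u - 7)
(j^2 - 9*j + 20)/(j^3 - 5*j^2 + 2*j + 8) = (j - 5)/(j^2 - j - 2)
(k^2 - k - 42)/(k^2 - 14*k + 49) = (k + 6)/(k - 7)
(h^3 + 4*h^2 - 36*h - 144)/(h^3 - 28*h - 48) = (h + 6)/(h + 2)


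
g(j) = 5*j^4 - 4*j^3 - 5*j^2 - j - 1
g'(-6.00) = -4693.00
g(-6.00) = 7169.00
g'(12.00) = 32711.00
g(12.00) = 96035.00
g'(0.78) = -6.61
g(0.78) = -4.87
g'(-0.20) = 0.36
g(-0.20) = -0.96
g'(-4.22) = -1675.53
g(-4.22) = 1800.48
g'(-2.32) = -292.13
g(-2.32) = 169.21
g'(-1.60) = -97.64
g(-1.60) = 36.95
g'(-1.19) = -39.80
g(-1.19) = 9.88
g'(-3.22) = -760.95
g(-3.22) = 621.44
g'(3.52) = 687.40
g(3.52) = 526.68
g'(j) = 20*j^3 - 12*j^2 - 10*j - 1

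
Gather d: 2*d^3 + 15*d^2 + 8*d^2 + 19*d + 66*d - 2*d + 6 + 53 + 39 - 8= 2*d^3 + 23*d^2 + 83*d + 90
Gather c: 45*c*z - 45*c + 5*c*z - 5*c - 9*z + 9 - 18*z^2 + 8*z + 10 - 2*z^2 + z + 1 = c*(50*z - 50) - 20*z^2 + 20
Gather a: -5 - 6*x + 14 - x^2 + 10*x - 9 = -x^2 + 4*x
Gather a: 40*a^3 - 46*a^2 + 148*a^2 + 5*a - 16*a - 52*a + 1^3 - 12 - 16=40*a^3 + 102*a^2 - 63*a - 27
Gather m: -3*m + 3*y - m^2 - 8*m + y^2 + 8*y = -m^2 - 11*m + y^2 + 11*y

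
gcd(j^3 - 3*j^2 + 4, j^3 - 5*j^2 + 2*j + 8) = j^2 - j - 2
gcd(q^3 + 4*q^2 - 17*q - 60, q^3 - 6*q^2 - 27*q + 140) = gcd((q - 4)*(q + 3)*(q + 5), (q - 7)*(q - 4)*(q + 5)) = q^2 + q - 20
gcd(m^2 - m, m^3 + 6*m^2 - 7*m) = m^2 - m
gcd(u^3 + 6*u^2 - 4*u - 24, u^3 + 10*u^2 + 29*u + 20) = 1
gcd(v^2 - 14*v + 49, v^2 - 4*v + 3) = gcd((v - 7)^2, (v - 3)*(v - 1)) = 1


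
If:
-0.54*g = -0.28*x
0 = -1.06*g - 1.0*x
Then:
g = 0.00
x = 0.00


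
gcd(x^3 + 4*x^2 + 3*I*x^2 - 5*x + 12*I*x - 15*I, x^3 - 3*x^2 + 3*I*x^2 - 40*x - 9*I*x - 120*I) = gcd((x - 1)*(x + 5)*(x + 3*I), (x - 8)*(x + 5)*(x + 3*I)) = x^2 + x*(5 + 3*I) + 15*I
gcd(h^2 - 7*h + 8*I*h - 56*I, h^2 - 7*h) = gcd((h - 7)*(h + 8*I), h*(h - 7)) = h - 7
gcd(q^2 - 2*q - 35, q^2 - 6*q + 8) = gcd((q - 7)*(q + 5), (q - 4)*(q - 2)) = 1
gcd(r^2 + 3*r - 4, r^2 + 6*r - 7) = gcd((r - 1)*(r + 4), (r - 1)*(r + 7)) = r - 1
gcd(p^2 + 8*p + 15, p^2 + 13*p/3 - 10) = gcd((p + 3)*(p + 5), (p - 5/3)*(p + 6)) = 1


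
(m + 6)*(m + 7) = m^2 + 13*m + 42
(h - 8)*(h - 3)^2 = h^3 - 14*h^2 + 57*h - 72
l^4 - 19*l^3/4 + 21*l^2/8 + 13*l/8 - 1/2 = (l - 4)*(l - 1)*(l - 1/4)*(l + 1/2)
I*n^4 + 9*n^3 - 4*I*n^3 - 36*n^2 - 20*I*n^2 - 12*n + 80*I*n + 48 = (n - 4)*(n - 6*I)*(n - 2*I)*(I*n + 1)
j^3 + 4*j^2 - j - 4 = (j - 1)*(j + 1)*(j + 4)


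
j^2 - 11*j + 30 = (j - 6)*(j - 5)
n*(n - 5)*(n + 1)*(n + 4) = n^4 - 21*n^2 - 20*n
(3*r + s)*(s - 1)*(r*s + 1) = 3*r^2*s^2 - 3*r^2*s + r*s^3 - r*s^2 + 3*r*s - 3*r + s^2 - s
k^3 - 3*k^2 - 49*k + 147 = (k - 7)*(k - 3)*(k + 7)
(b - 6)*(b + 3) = b^2 - 3*b - 18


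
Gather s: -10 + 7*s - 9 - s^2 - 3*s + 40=-s^2 + 4*s + 21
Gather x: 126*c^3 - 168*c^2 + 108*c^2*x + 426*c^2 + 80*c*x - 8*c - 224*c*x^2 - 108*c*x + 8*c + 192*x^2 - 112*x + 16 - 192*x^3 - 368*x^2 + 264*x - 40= 126*c^3 + 258*c^2 - 192*x^3 + x^2*(-224*c - 176) + x*(108*c^2 - 28*c + 152) - 24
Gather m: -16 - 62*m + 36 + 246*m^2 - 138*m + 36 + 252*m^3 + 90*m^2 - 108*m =252*m^3 + 336*m^2 - 308*m + 56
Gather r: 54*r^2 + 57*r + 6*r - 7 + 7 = 54*r^2 + 63*r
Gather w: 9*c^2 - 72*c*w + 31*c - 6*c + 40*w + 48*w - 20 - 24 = 9*c^2 + 25*c + w*(88 - 72*c) - 44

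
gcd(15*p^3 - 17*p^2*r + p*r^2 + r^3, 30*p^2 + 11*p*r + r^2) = 5*p + r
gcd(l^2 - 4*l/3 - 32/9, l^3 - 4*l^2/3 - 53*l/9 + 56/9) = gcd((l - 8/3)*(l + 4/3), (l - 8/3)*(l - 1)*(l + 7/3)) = l - 8/3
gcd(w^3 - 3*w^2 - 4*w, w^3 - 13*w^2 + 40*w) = w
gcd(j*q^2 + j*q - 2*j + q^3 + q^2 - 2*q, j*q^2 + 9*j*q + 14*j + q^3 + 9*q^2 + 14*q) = j*q + 2*j + q^2 + 2*q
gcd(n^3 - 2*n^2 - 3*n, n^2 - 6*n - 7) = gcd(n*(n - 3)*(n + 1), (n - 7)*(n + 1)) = n + 1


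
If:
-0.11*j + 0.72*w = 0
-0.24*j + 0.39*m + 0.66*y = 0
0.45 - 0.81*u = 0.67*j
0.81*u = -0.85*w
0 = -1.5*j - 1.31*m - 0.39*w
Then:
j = 0.83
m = -0.99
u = -0.13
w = 0.13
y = 0.89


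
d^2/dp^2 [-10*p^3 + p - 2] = -60*p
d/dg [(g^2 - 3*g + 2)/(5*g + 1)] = (5*g^2 + 2*g - 13)/(25*g^2 + 10*g + 1)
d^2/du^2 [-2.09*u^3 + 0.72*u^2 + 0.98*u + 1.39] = 1.44 - 12.54*u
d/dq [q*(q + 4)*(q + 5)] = 3*q^2 + 18*q + 20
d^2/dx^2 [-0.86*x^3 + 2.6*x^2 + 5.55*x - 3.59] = 5.2 - 5.16*x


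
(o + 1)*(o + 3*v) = o^2 + 3*o*v + o + 3*v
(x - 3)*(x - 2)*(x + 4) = x^3 - x^2 - 14*x + 24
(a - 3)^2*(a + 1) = a^3 - 5*a^2 + 3*a + 9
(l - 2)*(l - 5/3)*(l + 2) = l^3 - 5*l^2/3 - 4*l + 20/3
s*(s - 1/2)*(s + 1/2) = s^3 - s/4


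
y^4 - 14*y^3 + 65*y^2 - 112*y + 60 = (y - 6)*(y - 5)*(y - 2)*(y - 1)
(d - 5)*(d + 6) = d^2 + d - 30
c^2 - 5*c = c*(c - 5)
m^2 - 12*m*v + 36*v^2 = (m - 6*v)^2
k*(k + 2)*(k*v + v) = k^3*v + 3*k^2*v + 2*k*v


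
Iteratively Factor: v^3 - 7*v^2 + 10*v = (v - 5)*(v^2 - 2*v) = v*(v - 5)*(v - 2)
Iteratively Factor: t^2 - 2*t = (t)*(t - 2)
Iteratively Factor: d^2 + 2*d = (d)*(d + 2)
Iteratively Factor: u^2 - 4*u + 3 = (u - 3)*(u - 1)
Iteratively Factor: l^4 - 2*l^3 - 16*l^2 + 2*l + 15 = (l + 1)*(l^3 - 3*l^2 - 13*l + 15) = (l - 1)*(l + 1)*(l^2 - 2*l - 15) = (l - 5)*(l - 1)*(l + 1)*(l + 3)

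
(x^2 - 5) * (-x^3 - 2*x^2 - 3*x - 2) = -x^5 - 2*x^4 + 2*x^3 + 8*x^2 + 15*x + 10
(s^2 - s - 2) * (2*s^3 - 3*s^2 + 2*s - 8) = 2*s^5 - 5*s^4 + s^3 - 4*s^2 + 4*s + 16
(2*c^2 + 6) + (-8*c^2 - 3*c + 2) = -6*c^2 - 3*c + 8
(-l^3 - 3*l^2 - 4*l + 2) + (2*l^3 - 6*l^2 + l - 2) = l^3 - 9*l^2 - 3*l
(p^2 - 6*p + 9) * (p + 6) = p^3 - 27*p + 54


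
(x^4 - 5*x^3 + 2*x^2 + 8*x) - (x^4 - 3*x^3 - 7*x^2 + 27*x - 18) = -2*x^3 + 9*x^2 - 19*x + 18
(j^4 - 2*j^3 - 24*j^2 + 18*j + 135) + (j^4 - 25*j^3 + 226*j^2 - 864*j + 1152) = 2*j^4 - 27*j^3 + 202*j^2 - 846*j + 1287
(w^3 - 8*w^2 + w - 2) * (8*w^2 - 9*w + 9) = 8*w^5 - 73*w^4 + 89*w^3 - 97*w^2 + 27*w - 18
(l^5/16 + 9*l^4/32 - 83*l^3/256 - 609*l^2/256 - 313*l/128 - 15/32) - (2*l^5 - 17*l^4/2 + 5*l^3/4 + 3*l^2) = -31*l^5/16 + 281*l^4/32 - 403*l^3/256 - 1377*l^2/256 - 313*l/128 - 15/32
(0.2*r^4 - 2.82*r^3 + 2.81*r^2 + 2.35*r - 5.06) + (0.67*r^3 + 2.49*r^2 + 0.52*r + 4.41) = 0.2*r^4 - 2.15*r^3 + 5.3*r^2 + 2.87*r - 0.649999999999999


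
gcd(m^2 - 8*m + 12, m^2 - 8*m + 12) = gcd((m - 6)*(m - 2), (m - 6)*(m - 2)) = m^2 - 8*m + 12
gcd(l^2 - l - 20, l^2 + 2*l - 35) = l - 5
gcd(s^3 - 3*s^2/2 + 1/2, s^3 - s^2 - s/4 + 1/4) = s^2 - s/2 - 1/2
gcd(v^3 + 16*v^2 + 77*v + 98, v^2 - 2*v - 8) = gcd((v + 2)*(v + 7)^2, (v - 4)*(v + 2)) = v + 2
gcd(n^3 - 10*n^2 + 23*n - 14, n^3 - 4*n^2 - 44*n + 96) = n - 2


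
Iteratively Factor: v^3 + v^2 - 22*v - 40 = (v + 2)*(v^2 - v - 20) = (v + 2)*(v + 4)*(v - 5)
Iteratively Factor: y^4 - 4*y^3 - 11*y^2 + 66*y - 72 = (y - 3)*(y^3 - y^2 - 14*y + 24) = (y - 3)*(y - 2)*(y^2 + y - 12) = (y - 3)^2*(y - 2)*(y + 4)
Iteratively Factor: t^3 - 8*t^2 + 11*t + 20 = (t - 4)*(t^2 - 4*t - 5) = (t - 4)*(t + 1)*(t - 5)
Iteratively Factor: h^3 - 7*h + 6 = (h - 1)*(h^2 + h - 6) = (h - 1)*(h + 3)*(h - 2)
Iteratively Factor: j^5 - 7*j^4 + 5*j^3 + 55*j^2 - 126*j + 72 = (j - 1)*(j^4 - 6*j^3 - j^2 + 54*j - 72) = (j - 2)*(j - 1)*(j^3 - 4*j^2 - 9*j + 36) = (j - 3)*(j - 2)*(j - 1)*(j^2 - j - 12) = (j - 3)*(j - 2)*(j - 1)*(j + 3)*(j - 4)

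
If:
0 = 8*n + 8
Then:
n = -1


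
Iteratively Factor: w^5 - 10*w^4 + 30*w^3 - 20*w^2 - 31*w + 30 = (w - 3)*(w^4 - 7*w^3 + 9*w^2 + 7*w - 10) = (w - 3)*(w - 2)*(w^3 - 5*w^2 - w + 5) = (w - 5)*(w - 3)*(w - 2)*(w^2 - 1) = (w - 5)*(w - 3)*(w - 2)*(w - 1)*(w + 1)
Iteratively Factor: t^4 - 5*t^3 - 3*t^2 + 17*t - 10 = (t - 5)*(t^3 - 3*t + 2) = (t - 5)*(t - 1)*(t^2 + t - 2) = (t - 5)*(t - 1)^2*(t + 2)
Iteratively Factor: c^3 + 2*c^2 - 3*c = (c)*(c^2 + 2*c - 3) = c*(c + 3)*(c - 1)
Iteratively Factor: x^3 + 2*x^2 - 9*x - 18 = (x + 3)*(x^2 - x - 6) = (x - 3)*(x + 3)*(x + 2)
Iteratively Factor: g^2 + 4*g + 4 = (g + 2)*(g + 2)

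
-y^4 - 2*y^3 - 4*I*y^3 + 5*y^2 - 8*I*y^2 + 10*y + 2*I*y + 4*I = (y + 2)*(y + 2*I)*(-I*y + 1)^2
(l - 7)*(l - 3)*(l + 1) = l^3 - 9*l^2 + 11*l + 21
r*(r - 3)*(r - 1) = r^3 - 4*r^2 + 3*r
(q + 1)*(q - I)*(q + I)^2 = q^4 + q^3 + I*q^3 + q^2 + I*q^2 + q + I*q + I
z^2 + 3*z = z*(z + 3)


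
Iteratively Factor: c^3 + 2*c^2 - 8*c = (c)*(c^2 + 2*c - 8) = c*(c - 2)*(c + 4)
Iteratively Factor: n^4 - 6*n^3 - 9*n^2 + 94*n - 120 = (n - 3)*(n^3 - 3*n^2 - 18*n + 40) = (n - 5)*(n - 3)*(n^2 + 2*n - 8) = (n - 5)*(n - 3)*(n + 4)*(n - 2)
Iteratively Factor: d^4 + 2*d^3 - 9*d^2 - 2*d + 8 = (d - 1)*(d^3 + 3*d^2 - 6*d - 8) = (d - 2)*(d - 1)*(d^2 + 5*d + 4) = (d - 2)*(d - 1)*(d + 4)*(d + 1)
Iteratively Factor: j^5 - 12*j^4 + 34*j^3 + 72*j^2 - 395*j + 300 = (j + 3)*(j^4 - 15*j^3 + 79*j^2 - 165*j + 100) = (j - 4)*(j + 3)*(j^3 - 11*j^2 + 35*j - 25) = (j - 4)*(j - 1)*(j + 3)*(j^2 - 10*j + 25) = (j - 5)*(j - 4)*(j - 1)*(j + 3)*(j - 5)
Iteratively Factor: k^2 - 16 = (k + 4)*(k - 4)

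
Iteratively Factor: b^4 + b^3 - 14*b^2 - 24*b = (b)*(b^3 + b^2 - 14*b - 24) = b*(b + 2)*(b^2 - b - 12) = b*(b - 4)*(b + 2)*(b + 3)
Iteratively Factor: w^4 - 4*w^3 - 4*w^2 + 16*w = (w - 2)*(w^3 - 2*w^2 - 8*w) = (w - 2)*(w + 2)*(w^2 - 4*w) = (w - 4)*(w - 2)*(w + 2)*(w)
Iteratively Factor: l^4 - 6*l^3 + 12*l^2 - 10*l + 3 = (l - 1)*(l^3 - 5*l^2 + 7*l - 3) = (l - 3)*(l - 1)*(l^2 - 2*l + 1) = (l - 3)*(l - 1)^2*(l - 1)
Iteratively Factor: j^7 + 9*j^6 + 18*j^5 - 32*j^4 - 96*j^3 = (j)*(j^6 + 9*j^5 + 18*j^4 - 32*j^3 - 96*j^2) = j*(j - 2)*(j^5 + 11*j^4 + 40*j^3 + 48*j^2) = j^2*(j - 2)*(j^4 + 11*j^3 + 40*j^2 + 48*j) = j^2*(j - 2)*(j + 4)*(j^3 + 7*j^2 + 12*j) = j^2*(j - 2)*(j + 3)*(j + 4)*(j^2 + 4*j) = j^3*(j - 2)*(j + 3)*(j + 4)*(j + 4)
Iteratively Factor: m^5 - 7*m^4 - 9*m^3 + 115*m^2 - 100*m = (m - 1)*(m^4 - 6*m^3 - 15*m^2 + 100*m) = (m - 1)*(m + 4)*(m^3 - 10*m^2 + 25*m) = (m - 5)*(m - 1)*(m + 4)*(m^2 - 5*m) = m*(m - 5)*(m - 1)*(m + 4)*(m - 5)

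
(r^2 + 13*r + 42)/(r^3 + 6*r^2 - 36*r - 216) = (r + 7)/(r^2 - 36)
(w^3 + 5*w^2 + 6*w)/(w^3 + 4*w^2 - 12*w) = (w^2 + 5*w + 6)/(w^2 + 4*w - 12)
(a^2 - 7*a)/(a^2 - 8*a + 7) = a/(a - 1)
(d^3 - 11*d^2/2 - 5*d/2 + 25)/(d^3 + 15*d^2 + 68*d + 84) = (2*d^2 - 15*d + 25)/(2*(d^2 + 13*d + 42))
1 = 1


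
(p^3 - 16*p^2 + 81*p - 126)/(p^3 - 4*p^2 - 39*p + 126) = (p - 6)/(p + 6)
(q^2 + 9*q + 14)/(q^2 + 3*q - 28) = (q + 2)/(q - 4)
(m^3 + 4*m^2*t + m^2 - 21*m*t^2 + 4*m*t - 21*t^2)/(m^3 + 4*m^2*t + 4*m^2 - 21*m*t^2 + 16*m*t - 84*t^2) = (m + 1)/(m + 4)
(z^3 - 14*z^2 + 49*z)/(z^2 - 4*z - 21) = z*(z - 7)/(z + 3)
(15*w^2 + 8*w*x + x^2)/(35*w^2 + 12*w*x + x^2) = (3*w + x)/(7*w + x)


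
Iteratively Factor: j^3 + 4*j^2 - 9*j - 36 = (j + 4)*(j^2 - 9) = (j - 3)*(j + 4)*(j + 3)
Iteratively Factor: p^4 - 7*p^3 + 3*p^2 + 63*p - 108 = (p - 3)*(p^3 - 4*p^2 - 9*p + 36) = (p - 3)*(p + 3)*(p^2 - 7*p + 12) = (p - 4)*(p - 3)*(p + 3)*(p - 3)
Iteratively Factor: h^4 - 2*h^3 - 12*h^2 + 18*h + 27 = (h + 1)*(h^3 - 3*h^2 - 9*h + 27) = (h + 1)*(h + 3)*(h^2 - 6*h + 9) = (h - 3)*(h + 1)*(h + 3)*(h - 3)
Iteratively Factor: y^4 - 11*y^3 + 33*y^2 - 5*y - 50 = (y - 2)*(y^3 - 9*y^2 + 15*y + 25) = (y - 2)*(y + 1)*(y^2 - 10*y + 25) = (y - 5)*(y - 2)*(y + 1)*(y - 5)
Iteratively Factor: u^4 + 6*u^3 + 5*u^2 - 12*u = (u)*(u^3 + 6*u^2 + 5*u - 12) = u*(u + 3)*(u^2 + 3*u - 4) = u*(u + 3)*(u + 4)*(u - 1)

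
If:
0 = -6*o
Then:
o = 0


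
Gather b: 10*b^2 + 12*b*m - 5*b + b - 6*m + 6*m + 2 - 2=10*b^2 + b*(12*m - 4)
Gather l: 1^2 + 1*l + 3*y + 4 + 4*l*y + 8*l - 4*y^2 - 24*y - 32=l*(4*y + 9) - 4*y^2 - 21*y - 27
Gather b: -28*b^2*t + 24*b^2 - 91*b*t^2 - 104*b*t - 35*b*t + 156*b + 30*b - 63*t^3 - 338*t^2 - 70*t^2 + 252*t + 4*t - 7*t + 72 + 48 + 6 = b^2*(24 - 28*t) + b*(-91*t^2 - 139*t + 186) - 63*t^3 - 408*t^2 + 249*t + 126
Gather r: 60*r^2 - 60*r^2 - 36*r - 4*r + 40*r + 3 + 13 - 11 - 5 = 0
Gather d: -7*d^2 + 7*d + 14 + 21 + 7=-7*d^2 + 7*d + 42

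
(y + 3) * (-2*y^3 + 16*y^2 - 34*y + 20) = -2*y^4 + 10*y^3 + 14*y^2 - 82*y + 60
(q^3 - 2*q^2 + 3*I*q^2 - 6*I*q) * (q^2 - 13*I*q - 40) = q^5 - 2*q^4 - 10*I*q^4 - q^3 + 20*I*q^3 + 2*q^2 - 120*I*q^2 + 240*I*q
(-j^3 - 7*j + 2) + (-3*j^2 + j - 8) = -j^3 - 3*j^2 - 6*j - 6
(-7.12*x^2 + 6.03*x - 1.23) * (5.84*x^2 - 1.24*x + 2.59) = -41.5808*x^4 + 44.044*x^3 - 33.1012*x^2 + 17.1429*x - 3.1857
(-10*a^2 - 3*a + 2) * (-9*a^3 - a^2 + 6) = 90*a^5 + 37*a^4 - 15*a^3 - 62*a^2 - 18*a + 12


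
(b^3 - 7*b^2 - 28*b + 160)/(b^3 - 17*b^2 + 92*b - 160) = (b + 5)/(b - 5)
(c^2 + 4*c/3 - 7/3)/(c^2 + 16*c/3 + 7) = (c - 1)/(c + 3)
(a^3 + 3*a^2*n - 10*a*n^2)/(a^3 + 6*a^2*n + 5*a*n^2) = (a - 2*n)/(a + n)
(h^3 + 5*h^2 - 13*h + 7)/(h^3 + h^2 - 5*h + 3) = (h + 7)/(h + 3)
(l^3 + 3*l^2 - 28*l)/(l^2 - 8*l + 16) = l*(l + 7)/(l - 4)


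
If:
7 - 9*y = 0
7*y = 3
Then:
No Solution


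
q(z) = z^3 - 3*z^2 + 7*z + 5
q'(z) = 3*z^2 - 6*z + 7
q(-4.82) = -210.42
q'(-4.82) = 105.62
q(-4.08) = -141.42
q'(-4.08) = 81.42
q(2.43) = 18.64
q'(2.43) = 10.13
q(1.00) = 10.00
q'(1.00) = 4.00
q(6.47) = 195.55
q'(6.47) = 93.76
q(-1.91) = -26.28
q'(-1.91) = 29.40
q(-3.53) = -101.08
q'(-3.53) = 65.56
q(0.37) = 7.23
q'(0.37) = 5.19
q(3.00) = 26.00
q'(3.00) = 16.00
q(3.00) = 26.00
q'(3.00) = 16.00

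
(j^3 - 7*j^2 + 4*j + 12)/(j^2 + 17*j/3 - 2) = 3*(j^3 - 7*j^2 + 4*j + 12)/(3*j^2 + 17*j - 6)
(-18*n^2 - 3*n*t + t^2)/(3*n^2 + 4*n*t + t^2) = (-6*n + t)/(n + t)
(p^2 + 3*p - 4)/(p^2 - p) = (p + 4)/p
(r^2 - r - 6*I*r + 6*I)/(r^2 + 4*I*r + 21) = (r^2 - r - 6*I*r + 6*I)/(r^2 + 4*I*r + 21)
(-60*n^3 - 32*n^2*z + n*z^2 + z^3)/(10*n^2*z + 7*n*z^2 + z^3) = (-6*n + z)/z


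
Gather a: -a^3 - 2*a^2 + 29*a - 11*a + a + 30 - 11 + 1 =-a^3 - 2*a^2 + 19*a + 20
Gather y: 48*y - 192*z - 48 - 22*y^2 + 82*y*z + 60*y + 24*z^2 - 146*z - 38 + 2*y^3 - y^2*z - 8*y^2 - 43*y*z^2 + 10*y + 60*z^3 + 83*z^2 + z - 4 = 2*y^3 + y^2*(-z - 30) + y*(-43*z^2 + 82*z + 118) + 60*z^3 + 107*z^2 - 337*z - 90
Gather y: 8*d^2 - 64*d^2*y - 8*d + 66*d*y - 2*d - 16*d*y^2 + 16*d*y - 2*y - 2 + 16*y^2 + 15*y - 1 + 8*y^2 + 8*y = 8*d^2 - 10*d + y^2*(24 - 16*d) + y*(-64*d^2 + 82*d + 21) - 3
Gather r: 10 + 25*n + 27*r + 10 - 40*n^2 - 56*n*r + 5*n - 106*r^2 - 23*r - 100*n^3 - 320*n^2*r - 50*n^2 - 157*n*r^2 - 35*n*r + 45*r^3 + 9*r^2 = -100*n^3 - 90*n^2 + 30*n + 45*r^3 + r^2*(-157*n - 97) + r*(-320*n^2 - 91*n + 4) + 20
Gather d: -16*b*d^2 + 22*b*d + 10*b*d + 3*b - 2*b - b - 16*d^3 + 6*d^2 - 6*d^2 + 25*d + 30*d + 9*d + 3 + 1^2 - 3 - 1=-16*b*d^2 - 16*d^3 + d*(32*b + 64)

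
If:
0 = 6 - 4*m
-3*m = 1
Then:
No Solution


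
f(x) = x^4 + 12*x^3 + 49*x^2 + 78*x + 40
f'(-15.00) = -6792.00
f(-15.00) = 20020.00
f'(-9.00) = -804.00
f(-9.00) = 1120.00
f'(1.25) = 264.56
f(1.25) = 239.94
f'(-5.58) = -42.89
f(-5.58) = 15.03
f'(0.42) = 125.81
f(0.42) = 82.32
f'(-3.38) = 3.58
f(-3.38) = 3.30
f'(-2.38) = -5.25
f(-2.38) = 2.23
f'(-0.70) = 25.67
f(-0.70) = 5.53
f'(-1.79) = -5.01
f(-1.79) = -1.18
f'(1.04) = 223.36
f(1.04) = 188.79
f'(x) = 4*x^3 + 36*x^2 + 98*x + 78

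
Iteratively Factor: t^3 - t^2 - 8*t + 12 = (t - 2)*(t^2 + t - 6) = (t - 2)^2*(t + 3)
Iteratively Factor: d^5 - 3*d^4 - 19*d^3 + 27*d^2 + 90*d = (d)*(d^4 - 3*d^3 - 19*d^2 + 27*d + 90) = d*(d - 3)*(d^3 - 19*d - 30) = d*(d - 5)*(d - 3)*(d^2 + 5*d + 6) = d*(d - 5)*(d - 3)*(d + 2)*(d + 3)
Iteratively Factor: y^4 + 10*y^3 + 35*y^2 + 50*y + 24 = (y + 2)*(y^3 + 8*y^2 + 19*y + 12) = (y + 2)*(y + 3)*(y^2 + 5*y + 4) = (y + 1)*(y + 2)*(y + 3)*(y + 4)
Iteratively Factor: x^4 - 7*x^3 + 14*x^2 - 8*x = (x)*(x^3 - 7*x^2 + 14*x - 8) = x*(x - 1)*(x^2 - 6*x + 8) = x*(x - 2)*(x - 1)*(x - 4)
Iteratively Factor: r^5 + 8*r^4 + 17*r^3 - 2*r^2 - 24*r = (r - 1)*(r^4 + 9*r^3 + 26*r^2 + 24*r) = (r - 1)*(r + 4)*(r^3 + 5*r^2 + 6*r) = (r - 1)*(r + 2)*(r + 4)*(r^2 + 3*r) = r*(r - 1)*(r + 2)*(r + 4)*(r + 3)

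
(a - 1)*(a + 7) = a^2 + 6*a - 7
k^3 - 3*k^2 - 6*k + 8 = (k - 4)*(k - 1)*(k + 2)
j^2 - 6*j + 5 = (j - 5)*(j - 1)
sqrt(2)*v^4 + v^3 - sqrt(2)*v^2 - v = v*(v - 1)*(v + 1)*(sqrt(2)*v + 1)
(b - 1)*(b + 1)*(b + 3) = b^3 + 3*b^2 - b - 3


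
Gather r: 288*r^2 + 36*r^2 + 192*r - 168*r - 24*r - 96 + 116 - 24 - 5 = 324*r^2 - 9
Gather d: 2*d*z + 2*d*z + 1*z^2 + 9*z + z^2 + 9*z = 4*d*z + 2*z^2 + 18*z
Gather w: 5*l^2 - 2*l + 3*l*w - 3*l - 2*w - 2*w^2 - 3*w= 5*l^2 - 5*l - 2*w^2 + w*(3*l - 5)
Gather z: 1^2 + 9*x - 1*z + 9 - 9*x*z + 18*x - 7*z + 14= 27*x + z*(-9*x - 8) + 24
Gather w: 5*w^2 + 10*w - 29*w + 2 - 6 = 5*w^2 - 19*w - 4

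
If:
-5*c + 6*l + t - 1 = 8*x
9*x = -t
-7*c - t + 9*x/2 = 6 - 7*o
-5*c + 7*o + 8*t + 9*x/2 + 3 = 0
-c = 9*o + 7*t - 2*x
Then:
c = 1629/9034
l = 34927/54204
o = 7359/9034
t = -4698/4517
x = 522/4517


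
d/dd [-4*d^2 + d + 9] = 1 - 8*d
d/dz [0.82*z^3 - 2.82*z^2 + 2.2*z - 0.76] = 2.46*z^2 - 5.64*z + 2.2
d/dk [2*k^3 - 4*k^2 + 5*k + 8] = 6*k^2 - 8*k + 5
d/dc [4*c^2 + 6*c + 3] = 8*c + 6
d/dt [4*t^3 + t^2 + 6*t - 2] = 12*t^2 + 2*t + 6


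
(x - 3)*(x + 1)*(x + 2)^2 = x^4 + 2*x^3 - 7*x^2 - 20*x - 12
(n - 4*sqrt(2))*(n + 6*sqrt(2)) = n^2 + 2*sqrt(2)*n - 48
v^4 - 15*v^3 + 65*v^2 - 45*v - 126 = (v - 7)*(v - 6)*(v - 3)*(v + 1)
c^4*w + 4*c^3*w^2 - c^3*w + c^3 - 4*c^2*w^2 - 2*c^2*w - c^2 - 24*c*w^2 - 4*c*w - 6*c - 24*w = (c - 3)*(c + 2)*(c + 4*w)*(c*w + 1)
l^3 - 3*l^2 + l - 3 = (l - 3)*(l - I)*(l + I)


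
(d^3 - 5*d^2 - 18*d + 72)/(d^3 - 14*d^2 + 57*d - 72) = (d^2 - 2*d - 24)/(d^2 - 11*d + 24)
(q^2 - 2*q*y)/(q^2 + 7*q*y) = (q - 2*y)/(q + 7*y)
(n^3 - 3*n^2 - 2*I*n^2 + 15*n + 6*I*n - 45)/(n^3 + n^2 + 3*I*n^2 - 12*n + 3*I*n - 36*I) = (n - 5*I)/(n + 4)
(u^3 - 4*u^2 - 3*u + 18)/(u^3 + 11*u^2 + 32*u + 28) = (u^2 - 6*u + 9)/(u^2 + 9*u + 14)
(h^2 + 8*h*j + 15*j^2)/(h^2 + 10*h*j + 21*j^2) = (h + 5*j)/(h + 7*j)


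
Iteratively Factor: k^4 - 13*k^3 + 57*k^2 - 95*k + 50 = (k - 5)*(k^3 - 8*k^2 + 17*k - 10) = (k - 5)*(k - 1)*(k^2 - 7*k + 10) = (k - 5)^2*(k - 1)*(k - 2)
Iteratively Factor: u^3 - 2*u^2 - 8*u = (u + 2)*(u^2 - 4*u) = u*(u + 2)*(u - 4)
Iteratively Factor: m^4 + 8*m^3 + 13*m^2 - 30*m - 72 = (m + 4)*(m^3 + 4*m^2 - 3*m - 18) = (m + 3)*(m + 4)*(m^2 + m - 6) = (m - 2)*(m + 3)*(m + 4)*(m + 3)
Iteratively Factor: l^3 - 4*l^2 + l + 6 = (l - 3)*(l^2 - l - 2) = (l - 3)*(l + 1)*(l - 2)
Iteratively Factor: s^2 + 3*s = (s + 3)*(s)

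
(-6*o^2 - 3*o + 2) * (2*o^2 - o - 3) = -12*o^4 + 25*o^2 + 7*o - 6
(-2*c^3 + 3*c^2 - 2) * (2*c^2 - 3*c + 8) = -4*c^5 + 12*c^4 - 25*c^3 + 20*c^2 + 6*c - 16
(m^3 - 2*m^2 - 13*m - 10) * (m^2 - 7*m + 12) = m^5 - 9*m^4 + 13*m^3 + 57*m^2 - 86*m - 120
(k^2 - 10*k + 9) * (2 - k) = -k^3 + 12*k^2 - 29*k + 18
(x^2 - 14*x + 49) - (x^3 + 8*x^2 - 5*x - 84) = -x^3 - 7*x^2 - 9*x + 133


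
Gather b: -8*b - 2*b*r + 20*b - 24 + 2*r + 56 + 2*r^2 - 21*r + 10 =b*(12 - 2*r) + 2*r^2 - 19*r + 42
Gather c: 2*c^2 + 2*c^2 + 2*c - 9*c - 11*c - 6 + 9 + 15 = 4*c^2 - 18*c + 18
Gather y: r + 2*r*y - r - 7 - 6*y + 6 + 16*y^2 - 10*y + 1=16*y^2 + y*(2*r - 16)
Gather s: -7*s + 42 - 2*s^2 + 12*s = -2*s^2 + 5*s + 42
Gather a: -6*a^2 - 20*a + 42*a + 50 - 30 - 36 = -6*a^2 + 22*a - 16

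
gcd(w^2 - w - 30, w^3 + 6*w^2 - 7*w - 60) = w + 5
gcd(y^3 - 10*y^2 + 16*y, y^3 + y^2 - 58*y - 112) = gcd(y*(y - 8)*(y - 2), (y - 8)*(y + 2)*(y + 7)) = y - 8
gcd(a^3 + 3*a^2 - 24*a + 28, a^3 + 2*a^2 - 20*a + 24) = a^2 - 4*a + 4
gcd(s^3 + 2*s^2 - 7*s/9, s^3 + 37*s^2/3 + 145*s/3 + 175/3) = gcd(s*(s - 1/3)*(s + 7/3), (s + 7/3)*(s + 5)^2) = s + 7/3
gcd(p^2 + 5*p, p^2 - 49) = 1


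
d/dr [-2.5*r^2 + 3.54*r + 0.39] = 3.54 - 5.0*r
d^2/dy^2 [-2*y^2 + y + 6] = -4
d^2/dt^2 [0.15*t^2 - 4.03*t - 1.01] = 0.300000000000000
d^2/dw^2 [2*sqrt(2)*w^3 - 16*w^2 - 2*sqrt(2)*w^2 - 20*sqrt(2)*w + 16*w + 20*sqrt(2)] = 12*sqrt(2)*w - 32 - 4*sqrt(2)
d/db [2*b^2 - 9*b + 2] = 4*b - 9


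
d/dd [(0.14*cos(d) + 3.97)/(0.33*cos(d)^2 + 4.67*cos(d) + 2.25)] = (0.0462*cos(d)^2 + 2.6202*cos(d) + 18.2249)*sin(d)/(0.1089*cos(d)^4 + 3.0822*cos(d)^3 + 23.2939*cos(d)^2 + 21.015*cos(d) + 5.0625)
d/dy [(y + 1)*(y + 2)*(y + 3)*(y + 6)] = 4*y^3 + 36*y^2 + 94*y + 72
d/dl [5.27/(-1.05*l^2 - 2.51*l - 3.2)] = (11.067*l + 13.2277)/(1.05*l^2 + 2.51*l + 3.2)^2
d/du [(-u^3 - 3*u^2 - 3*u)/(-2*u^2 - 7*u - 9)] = (2*u^4 + 14*u^3 + 42*u^2 + 54*u + 27)/(4*u^4 + 28*u^3 + 85*u^2 + 126*u + 81)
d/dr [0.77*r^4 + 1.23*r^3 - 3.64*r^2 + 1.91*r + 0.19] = 3.08*r^3 + 3.69*r^2 - 7.28*r + 1.91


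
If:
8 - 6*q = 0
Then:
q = 4/3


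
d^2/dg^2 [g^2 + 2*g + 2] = 2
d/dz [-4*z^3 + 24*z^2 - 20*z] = -12*z^2 + 48*z - 20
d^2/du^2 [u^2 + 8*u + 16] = 2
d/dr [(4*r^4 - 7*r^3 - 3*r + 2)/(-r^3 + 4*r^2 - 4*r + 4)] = 2*(-2*r^6 + 16*r^5 - 38*r^4 + 57*r^3 - 33*r^2 - 8*r - 2)/(r^6 - 8*r^5 + 24*r^4 - 40*r^3 + 48*r^2 - 32*r + 16)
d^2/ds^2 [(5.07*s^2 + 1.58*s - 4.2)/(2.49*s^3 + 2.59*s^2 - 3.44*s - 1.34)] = (62.869014*s^6 + 58.7769479999999*s^5 + 9.2179799999999*s^4 - 57.9394160000002*s^3 + 215.646588*s^2 + 173.340888*s - 124.914232)/(15.438249*s^9 + 48.174777*s^8 - 13.875525*s^7 - 140.659847*s^6 - 32.681364*s^5 + 133.847934*s^4 + 44.338732*s^3 - 33.61926*s^2 - 18.530592*s - 2.406104)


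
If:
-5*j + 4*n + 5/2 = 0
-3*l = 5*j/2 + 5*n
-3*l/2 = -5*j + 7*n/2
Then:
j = -1/8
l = 45/32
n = -25/32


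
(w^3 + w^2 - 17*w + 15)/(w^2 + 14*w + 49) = (w^3 + w^2 - 17*w + 15)/(w^2 + 14*w + 49)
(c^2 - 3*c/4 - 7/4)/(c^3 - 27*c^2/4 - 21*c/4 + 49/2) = (c + 1)/(c^2 - 5*c - 14)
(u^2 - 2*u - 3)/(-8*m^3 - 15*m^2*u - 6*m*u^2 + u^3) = (-u^2 + 2*u + 3)/(8*m^3 + 15*m^2*u + 6*m*u^2 - u^3)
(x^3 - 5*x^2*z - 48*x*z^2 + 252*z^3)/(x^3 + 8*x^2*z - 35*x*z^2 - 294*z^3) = (x - 6*z)/(x + 7*z)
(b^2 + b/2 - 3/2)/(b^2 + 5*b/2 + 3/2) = (b - 1)/(b + 1)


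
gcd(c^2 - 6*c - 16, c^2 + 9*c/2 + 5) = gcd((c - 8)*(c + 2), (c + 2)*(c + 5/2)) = c + 2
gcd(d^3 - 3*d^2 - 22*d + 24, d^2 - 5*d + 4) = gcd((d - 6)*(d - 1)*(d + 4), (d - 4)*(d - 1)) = d - 1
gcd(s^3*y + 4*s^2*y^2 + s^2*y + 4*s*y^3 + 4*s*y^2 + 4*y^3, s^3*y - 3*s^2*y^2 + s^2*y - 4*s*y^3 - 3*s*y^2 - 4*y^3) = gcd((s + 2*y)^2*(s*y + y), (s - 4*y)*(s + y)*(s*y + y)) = s*y + y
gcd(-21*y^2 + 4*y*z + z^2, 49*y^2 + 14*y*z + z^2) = 7*y + z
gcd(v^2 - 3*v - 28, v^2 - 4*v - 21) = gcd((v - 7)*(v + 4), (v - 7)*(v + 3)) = v - 7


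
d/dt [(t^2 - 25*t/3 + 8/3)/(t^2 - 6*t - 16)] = 7/(3*(t^2 + 4*t + 4))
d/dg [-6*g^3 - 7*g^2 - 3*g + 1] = -18*g^2 - 14*g - 3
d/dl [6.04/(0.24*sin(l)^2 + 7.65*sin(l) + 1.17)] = -(2.8992*sin(l) + 46.206)*cos(l)/(0.24*sin(l)^2 + 7.65*sin(l) + 1.17)^2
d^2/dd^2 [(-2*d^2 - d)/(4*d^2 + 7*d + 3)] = 2*(40*d^3 + 72*d^2 + 36*d + 3)/(64*d^6 + 336*d^5 + 732*d^4 + 847*d^3 + 549*d^2 + 189*d + 27)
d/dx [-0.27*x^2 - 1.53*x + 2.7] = -0.54*x - 1.53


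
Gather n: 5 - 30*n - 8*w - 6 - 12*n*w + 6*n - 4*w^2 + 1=n*(-12*w - 24) - 4*w^2 - 8*w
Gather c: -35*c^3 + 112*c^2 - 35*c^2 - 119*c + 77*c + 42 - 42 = -35*c^3 + 77*c^2 - 42*c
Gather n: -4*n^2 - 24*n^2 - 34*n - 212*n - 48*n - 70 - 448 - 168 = -28*n^2 - 294*n - 686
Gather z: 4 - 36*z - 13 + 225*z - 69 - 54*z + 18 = 135*z - 60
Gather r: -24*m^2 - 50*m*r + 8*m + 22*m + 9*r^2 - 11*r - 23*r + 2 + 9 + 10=-24*m^2 + 30*m + 9*r^2 + r*(-50*m - 34) + 21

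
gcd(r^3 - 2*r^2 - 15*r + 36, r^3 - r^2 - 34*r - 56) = r + 4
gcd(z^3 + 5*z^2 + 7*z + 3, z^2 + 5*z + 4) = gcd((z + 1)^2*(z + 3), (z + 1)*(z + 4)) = z + 1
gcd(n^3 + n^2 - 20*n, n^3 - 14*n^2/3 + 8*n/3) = n^2 - 4*n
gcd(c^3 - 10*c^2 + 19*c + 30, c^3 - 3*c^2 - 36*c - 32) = c + 1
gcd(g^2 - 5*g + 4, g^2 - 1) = g - 1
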